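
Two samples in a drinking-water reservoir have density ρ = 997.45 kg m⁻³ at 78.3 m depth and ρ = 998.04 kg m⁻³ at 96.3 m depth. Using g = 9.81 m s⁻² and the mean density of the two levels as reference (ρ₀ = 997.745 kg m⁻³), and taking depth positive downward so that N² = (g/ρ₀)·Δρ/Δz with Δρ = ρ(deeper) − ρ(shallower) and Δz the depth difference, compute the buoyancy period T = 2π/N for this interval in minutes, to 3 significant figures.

5.83 min

Δρ = 998.04 − 997.45 = 0.59 kg m⁻³ over Δz = 96.3 − 78.3 = 18 m.
N² = (9.81/997.745) × (0.59/18) = 3.2228 × 10⁻⁴ s⁻².
N = √(3.2228 × 10⁻⁴) = 0.017952 rad s⁻¹, so T = 2π/N = 350.00 s = 5.8333 min ≈ 5.83 min.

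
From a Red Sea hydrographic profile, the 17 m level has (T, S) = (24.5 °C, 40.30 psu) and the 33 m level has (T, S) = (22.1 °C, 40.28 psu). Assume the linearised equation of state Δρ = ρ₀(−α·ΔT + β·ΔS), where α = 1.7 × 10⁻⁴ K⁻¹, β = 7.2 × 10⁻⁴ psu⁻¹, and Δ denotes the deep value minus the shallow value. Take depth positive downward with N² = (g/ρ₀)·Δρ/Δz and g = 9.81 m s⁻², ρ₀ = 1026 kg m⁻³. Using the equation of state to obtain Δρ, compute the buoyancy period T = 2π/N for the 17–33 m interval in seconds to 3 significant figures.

404 s

ΔT = -2.4 K, ΔS = -0.02 psu (deep − shallow).
Δρ/ρ₀ = −αΔT + βΔS = 4.08 × 10⁻⁴ − 1.44 × 10⁻⁵ = 3.936 × 10⁻⁴, so Δρ ≈ 0.4038 kg m⁻³.
N² = (g/ρ₀)·Δρ/Δz = g·(Δρ/ρ₀)/Δz = 9.81 × 3.936 × 10⁻⁴ / 16 = 2.4133 × 10⁻⁴ s⁻².
N = √(2.4133 × 10⁻⁴) = 0.015535 rad s⁻¹ → T = 2π/N = 404.45 s ≈ 404 s.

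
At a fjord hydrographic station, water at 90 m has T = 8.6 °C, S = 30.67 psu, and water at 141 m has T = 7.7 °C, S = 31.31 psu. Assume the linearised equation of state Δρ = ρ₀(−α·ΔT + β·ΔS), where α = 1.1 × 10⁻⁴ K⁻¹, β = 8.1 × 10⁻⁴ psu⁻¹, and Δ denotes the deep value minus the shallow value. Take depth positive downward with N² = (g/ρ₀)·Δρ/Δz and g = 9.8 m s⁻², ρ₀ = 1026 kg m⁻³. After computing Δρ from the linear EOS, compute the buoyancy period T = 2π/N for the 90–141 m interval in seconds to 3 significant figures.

577 s

ΔT = -0.9 K, ΔS = +0.64 psu (deep − shallow).
Δρ/ρ₀ = −αΔT + βΔS = 9.90 × 10⁻⁵ + 5.184 × 10⁻⁴ = 6.174 × 10⁻⁴, so Δρ ≈ 0.6335 kg m⁻³.
N² = (g/ρ₀)·Δρ/Δz = g·(Δρ/ρ₀)/Δz = 9.8 × 6.174 × 10⁻⁴ / 51 = 1.1864 × 10⁻⁴ s⁻².
N = √(1.1864 × 10⁻⁴) = 0.010892 rad s⁻¹ → T = 2π/N = 576.86 s ≈ 577 s.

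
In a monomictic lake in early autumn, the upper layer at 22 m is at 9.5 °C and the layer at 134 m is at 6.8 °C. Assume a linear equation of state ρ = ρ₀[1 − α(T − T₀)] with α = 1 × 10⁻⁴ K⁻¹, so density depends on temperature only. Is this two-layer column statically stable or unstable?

ΔT = 6.8 − 9.5 = -2.7 K, so Δρ/ρ₀ = −αΔT = 2.70 × 10⁻⁴.
Δρ/ρ₀ > 0, so Δρ > 0: deeper water is denser → statically stable.

stable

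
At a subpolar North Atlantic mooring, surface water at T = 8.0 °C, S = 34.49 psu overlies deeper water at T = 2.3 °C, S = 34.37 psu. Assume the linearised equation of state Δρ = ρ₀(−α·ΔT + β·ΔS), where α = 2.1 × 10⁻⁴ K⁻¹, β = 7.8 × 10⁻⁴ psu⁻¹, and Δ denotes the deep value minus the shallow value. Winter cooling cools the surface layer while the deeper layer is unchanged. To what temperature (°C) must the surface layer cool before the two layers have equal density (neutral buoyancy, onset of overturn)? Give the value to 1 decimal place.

2.7 °C

Neutral buoyancy requires Δρ = 0, i.e. −α(T_deep − T_surf′) + β(S_deep − S_surf) = 0.
T_surf′ = T_deep − (β/α)·ΔS = 2.3 − (7.8 × 10⁻⁴/2.1 × 10⁻⁴)·(-0.12) = 2.746 °C.
Cooling required: 8.0 − (2.746) = 5.254 °C.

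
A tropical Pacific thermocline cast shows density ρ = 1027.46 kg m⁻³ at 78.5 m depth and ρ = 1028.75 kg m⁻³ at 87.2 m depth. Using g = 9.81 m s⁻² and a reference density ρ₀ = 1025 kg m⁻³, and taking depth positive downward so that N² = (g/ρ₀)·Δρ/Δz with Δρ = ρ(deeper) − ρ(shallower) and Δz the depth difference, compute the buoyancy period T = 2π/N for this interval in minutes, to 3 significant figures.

2.78 min

Δρ = 1028.75 − 1027.46 = 1.29 kg m⁻³ over Δz = 87.2 − 78.5 = 8.7 m.
N² = (9.81/1025) × (1.29/8.7) = 1.4191 × 10⁻³ s⁻².
N = √(1.4191 × 10⁻³) = 0.037671 rad s⁻¹, so T = 2π/N = 166.79 s = 2.7798 min ≈ 2.78 min.
Since Δρ > 0 the layer is stably stratified.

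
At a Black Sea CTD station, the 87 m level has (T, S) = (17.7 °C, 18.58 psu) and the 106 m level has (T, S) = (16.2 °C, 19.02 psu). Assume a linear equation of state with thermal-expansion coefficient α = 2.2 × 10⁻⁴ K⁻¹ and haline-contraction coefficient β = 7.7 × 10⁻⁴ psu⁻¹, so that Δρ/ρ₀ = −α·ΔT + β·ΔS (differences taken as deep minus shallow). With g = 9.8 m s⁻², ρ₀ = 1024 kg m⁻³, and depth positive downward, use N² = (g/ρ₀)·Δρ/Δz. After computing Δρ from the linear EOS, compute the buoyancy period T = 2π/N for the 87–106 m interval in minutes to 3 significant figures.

ΔT = -1.5 K, ΔS = +0.44 psu (deep − shallow).
Δρ/ρ₀ = −αΔT + βΔS = 3.30 × 10⁻⁴ + 3.388 × 10⁻⁴ = 6.688 × 10⁻⁴, so Δρ ≈ 0.6849 kg m⁻³.
N² = (g/ρ₀)·Δρ/Δz = g·(Δρ/ρ₀)/Δz = 9.8 × 6.688 × 10⁻⁴ / 19 = 3.4496 × 10⁻⁴ s⁻².
N = √(3.4496 × 10⁻⁴) = 0.018573 rad s⁻¹ → T = 2π/N = 338.30 s = 5.6383 min ≈ 5.64 min.

5.64 min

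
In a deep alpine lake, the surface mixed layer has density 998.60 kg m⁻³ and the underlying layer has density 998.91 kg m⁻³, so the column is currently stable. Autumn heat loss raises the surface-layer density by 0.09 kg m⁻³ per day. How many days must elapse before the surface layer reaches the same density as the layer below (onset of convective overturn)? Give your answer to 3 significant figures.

3.44 days

Density deficit of the surface layer: 998.91 − 998.60 = 0.31 kg m⁻³.
Required change = 0.31 / 0.09 = 3.44 days.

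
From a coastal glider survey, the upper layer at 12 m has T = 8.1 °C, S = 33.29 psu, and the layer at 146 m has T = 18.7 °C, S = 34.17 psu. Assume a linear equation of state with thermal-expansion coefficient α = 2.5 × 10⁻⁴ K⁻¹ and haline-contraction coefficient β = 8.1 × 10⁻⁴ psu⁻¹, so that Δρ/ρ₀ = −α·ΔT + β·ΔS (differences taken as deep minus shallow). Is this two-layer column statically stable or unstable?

ΔT = 18.7 − 8.1 = +10.6 K and ΔS = 34.17 − 33.29 = +0.88 psu (deep − shallow).
−αΔT = -2.65 × 10⁻³; βΔS = 7.128 × 10⁻⁴; sum Δρ/ρ₀ = -1.9372 × 10⁻³.
Δρ/ρ₀ < 0, so Δρ < 0: deeper water is lighter → statically unstable; the column would overturn.

unstable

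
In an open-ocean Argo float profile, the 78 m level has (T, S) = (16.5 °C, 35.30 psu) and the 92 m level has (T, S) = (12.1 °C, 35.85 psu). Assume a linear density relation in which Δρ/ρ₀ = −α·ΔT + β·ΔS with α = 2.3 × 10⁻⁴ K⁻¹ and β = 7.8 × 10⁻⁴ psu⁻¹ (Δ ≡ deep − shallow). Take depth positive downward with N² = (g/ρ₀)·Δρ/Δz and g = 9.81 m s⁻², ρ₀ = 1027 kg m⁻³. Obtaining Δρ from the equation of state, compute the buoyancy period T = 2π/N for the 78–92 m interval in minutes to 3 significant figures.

3.30 min

ΔT = -4.4 K, ΔS = +0.55 psu (deep − shallow).
Δρ/ρ₀ = −αΔT + βΔS = 1.012 × 10⁻³ + 4.29 × 10⁻⁴ = 1.441 × 10⁻³, so Δρ ≈ 1.480 kg m⁻³.
N² = (g/ρ₀)·Δρ/Δz = g·(Δρ/ρ₀)/Δz = 9.81 × 1.441 × 10⁻³ / 14 = 1.0097 × 10⁻³ s⁻².
N = √(1.0097 × 10⁻³) = 0.031776 rad s⁻¹ → T = 2π/N = 197.73 s = 3.2955 min ≈ 3.30 min.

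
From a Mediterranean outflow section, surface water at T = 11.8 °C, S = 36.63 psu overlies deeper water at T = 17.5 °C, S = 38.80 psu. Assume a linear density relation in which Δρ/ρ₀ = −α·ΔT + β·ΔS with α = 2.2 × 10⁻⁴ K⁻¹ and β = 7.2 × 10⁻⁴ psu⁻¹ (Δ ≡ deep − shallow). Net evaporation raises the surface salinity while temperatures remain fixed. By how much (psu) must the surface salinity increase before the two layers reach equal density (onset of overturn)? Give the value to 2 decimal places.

Neutral buoyancy requires −α(T_deep − T_surf) + β(S_deep − S_surf′) = 0.
S_surf′ = S_deep − (α/β)·ΔT = 38.80 − (2.2 × 10⁻⁴/7.2 × 10⁻⁴)·(+5.7) = 37.0583 psu.
Increase required: 37.0583 − 36.63 = 0.4283 psu.

0.43 psu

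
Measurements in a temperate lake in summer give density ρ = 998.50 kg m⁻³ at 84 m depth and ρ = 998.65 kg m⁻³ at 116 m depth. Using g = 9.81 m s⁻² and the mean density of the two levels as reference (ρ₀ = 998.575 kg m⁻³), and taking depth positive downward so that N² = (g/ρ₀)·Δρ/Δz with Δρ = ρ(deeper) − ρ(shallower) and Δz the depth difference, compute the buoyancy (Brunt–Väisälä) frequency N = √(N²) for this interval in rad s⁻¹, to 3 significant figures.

Δρ = 998.65 − 998.50 = 0.15 kg m⁻³ over Δz = 116 − 84 = 32 m.
N² = (9.81/998.575) × (0.15/32) = 4.6050 × 10⁻⁵ s⁻².
N = √(4.6050 × 10⁻⁵) = 6.7860 × 10⁻³ rad s⁻¹ ≈ 6.79 × 10⁻³ rad s⁻¹.

6.79 × 10⁻³ rad s⁻¹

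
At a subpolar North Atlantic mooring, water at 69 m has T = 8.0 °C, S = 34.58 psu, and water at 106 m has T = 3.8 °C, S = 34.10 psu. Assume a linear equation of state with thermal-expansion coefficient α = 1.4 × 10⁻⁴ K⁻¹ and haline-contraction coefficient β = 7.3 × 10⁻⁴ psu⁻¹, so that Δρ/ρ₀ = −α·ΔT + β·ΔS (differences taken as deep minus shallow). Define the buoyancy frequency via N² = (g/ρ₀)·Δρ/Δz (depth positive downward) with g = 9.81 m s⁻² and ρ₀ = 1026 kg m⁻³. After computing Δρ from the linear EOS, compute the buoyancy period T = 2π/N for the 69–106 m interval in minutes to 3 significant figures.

13.2 min

ΔT = -4.2 K, ΔS = -0.48 psu (deep − shallow).
Δρ/ρ₀ = −αΔT + βΔS = 5.88 × 10⁻⁴ − 3.504 × 10⁻⁴ = 2.376 × 10⁻⁴, so Δρ ≈ 0.2438 kg m⁻³.
N² = (g/ρ₀)·Δρ/Δz = g·(Δρ/ρ₀)/Δz = 9.81 × 2.376 × 10⁻⁴ / 37 = 6.2996 × 10⁻⁵ s⁻².
N = √(6.2996 × 10⁻⁵) = 7.9370 × 10⁻³ rad s⁻¹ → T = 2π/N = 791.63 s = 13.194 min ≈ 13.2 min.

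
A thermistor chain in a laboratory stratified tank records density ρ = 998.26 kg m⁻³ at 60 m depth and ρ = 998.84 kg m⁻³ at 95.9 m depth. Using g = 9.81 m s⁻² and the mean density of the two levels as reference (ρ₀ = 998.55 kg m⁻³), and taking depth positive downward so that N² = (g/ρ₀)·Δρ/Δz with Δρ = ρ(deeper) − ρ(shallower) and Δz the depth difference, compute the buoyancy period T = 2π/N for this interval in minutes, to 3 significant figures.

Δρ = 998.84 − 998.26 = 0.58 kg m⁻³ over Δz = 95.9 − 60 = 35.9 m.
N² = (9.81/998.55) × (0.58/35.9) = 1.5872 × 10⁻⁴ s⁻².
N = √(1.5872 × 10⁻⁴) = 0.012598 rad s⁻¹, so T = 2π/N = 498.74 s = 8.3123 min ≈ 8.31 min.
A positive N² confirms static stability across the interval.

8.31 min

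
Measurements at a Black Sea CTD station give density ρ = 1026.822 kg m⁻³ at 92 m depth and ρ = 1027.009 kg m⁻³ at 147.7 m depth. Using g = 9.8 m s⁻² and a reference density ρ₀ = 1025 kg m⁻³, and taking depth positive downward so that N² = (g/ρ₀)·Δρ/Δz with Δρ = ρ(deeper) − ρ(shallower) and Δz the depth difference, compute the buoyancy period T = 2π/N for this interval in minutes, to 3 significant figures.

18.5 min

Δρ = 1027.009 − 1026.822 = 0.187 kg m⁻³ over Δz = 147.7 − 92 = 55.7 m.
N² = (9.8/1025) × (0.187/55.7) = 3.2099 × 10⁻⁵ s⁻².
N = √(3.2099 × 10⁻⁵) = 5.6656 × 10⁻³ rad s⁻¹, so T = 2π/N = 1.1090 × 10³ s = 18.483 min ≈ 18.5 min.
Since Δρ > 0 the layer is stably stratified.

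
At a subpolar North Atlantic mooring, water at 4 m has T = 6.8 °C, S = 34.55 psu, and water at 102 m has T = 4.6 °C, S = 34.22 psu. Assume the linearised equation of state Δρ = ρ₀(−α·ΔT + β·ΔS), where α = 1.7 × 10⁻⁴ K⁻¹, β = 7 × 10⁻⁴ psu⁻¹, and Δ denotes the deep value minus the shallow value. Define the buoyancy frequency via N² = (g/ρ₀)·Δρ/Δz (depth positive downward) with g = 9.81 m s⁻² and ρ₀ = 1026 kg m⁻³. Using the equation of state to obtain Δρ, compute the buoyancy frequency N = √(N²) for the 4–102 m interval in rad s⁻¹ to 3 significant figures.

3.78 × 10⁻³ rad s⁻¹

ΔT = -2.2 K, ΔS = -0.33 psu (deep − shallow).
Δρ/ρ₀ = −αΔT + βΔS = 3.74 × 10⁻⁴ − 2.31 × 10⁻⁴ = 1.43 × 10⁻⁴, so Δρ ≈ 0.1467 kg m⁻³.
N² = (g/ρ₀)·Δρ/Δz = g·(Δρ/ρ₀)/Δz = 9.81 × 1.43 × 10⁻⁴ / 98 = 1.4315 × 10⁻⁵ s⁻².
N = √(1.4315 × 10⁻⁵) = 3.7835 × 10⁻³ rad s⁻¹ ≈ 3.78 × 10⁻³ rad s⁻¹.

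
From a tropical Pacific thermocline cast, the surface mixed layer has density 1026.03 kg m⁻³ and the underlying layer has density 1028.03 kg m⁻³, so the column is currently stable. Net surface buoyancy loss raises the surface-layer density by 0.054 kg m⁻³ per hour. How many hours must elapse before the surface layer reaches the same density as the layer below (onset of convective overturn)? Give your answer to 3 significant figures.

37.0 hours

Density deficit of the surface layer: 1028.03 − 1026.03 = 2.0 kg m⁻³.
Required change = 2.0 / 0.054 = 37.0 hours.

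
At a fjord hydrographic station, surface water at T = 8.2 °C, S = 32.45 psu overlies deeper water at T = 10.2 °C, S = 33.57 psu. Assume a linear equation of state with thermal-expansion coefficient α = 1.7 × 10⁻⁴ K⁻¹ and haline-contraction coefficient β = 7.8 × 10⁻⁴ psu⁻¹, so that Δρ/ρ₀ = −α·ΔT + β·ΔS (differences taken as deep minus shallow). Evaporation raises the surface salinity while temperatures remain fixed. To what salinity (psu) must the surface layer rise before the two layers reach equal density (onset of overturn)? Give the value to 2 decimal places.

33.13 psu

Neutral buoyancy requires −α(T_deep − T_surf) + β(S_deep − S_surf′) = 0.
S_surf′ = S_deep − (α/β)·ΔT = 33.57 − (1.7 × 10⁻⁴/7.8 × 10⁻⁴)·(+2.0) = 33.1341 psu.
Increase required: 33.1341 − 32.45 = 0.6841 psu.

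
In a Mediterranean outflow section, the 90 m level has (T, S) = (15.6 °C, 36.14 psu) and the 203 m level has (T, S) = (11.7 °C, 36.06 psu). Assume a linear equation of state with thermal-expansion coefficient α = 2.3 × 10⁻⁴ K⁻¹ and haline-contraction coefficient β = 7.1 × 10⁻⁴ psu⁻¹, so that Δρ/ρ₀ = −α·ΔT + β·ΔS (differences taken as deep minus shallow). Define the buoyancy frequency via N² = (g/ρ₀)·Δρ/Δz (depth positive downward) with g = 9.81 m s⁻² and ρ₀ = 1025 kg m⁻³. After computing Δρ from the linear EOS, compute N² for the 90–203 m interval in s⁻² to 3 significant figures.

ΔT = -3.9 K, ΔS = -0.08 psu (deep − shallow).
Δρ/ρ₀ = −αΔT + βΔS = 8.97 × 10⁻⁴ − 5.68 × 10⁻⁵ = 8.402 × 10⁻⁴, so Δρ ≈ 0.8612 kg m⁻³.
N² = (g/ρ₀)·Δρ/Δz = g·(Δρ/ρ₀)/Δz = 9.81 × 8.402 × 10⁻⁴ / 113 = 7.2941 × 10⁻⁵ s⁻² ≈ 7.29 × 10⁻⁵ s⁻².

7.29 × 10⁻⁵ s⁻²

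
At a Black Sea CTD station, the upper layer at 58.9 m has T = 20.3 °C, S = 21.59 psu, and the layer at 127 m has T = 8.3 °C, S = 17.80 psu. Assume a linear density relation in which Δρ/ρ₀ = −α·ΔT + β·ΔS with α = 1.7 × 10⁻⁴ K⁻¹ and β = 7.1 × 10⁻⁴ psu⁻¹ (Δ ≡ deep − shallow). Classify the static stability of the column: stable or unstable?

ΔT = 8.3 − 20.3 = -12.0 K and ΔS = 17.80 − 21.59 = -3.79 psu (deep − shallow).
−αΔT = 2.04 × 10⁻³; βΔS = -2.6909 × 10⁻³; sum Δρ/ρ₀ = -6.509 × 10⁻⁴.
Δρ/ρ₀ < 0, so Δρ < 0: deeper water is lighter → statically unstable; the column would overturn.

unstable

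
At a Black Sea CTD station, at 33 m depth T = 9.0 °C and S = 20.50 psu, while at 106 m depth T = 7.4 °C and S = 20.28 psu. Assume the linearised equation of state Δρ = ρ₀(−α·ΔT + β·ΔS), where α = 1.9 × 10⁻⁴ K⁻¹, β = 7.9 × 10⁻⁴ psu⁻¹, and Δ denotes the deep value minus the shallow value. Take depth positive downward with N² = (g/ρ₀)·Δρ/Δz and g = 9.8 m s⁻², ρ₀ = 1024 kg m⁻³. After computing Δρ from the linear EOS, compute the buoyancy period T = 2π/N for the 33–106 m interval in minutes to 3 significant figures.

ΔT = -1.6 K, ΔS = -0.22 psu (deep − shallow).
Δρ/ρ₀ = −αΔT + βΔS = 3.04 × 10⁻⁴ − 1.738 × 10⁻⁴ = 1.302 × 10⁻⁴, so Δρ ≈ 0.1333 kg m⁻³.
N² = (g/ρ₀)·Δρ/Δz = g·(Δρ/ρ₀)/Δz = 9.8 × 1.302 × 10⁻⁴ / 73 = 1.7479 × 10⁻⁵ s⁻².
N = √(1.7479 × 10⁻⁵) = 4.1808 × 10⁻³ rad s⁻¹ → T = 2π/N = 1.5029 × 10³ s = 25.048 min ≈ 25.0 min.

25.0 min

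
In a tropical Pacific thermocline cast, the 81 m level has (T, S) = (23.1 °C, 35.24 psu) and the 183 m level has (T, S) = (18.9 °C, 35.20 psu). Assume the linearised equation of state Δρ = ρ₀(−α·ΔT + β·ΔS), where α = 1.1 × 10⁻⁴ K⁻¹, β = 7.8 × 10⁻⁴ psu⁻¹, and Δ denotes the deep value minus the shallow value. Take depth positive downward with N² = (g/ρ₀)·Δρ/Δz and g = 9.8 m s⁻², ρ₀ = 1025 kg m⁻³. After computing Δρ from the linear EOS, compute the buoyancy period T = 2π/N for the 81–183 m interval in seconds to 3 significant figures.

ΔT = -4.2 K, ΔS = -0.04 psu (deep − shallow).
Δρ/ρ₀ = −αΔT + βΔS = 4.62 × 10⁻⁴ − 3.12 × 10⁻⁵ = 4.308 × 10⁻⁴, so Δρ ≈ 0.4416 kg m⁻³.
N² = (g/ρ₀)·Δρ/Δz = g·(Δρ/ρ₀)/Δz = 9.8 × 4.308 × 10⁻⁴ / 102 = 4.1391 × 10⁻⁵ s⁻².
N = √(4.1391 × 10⁻⁵) = 6.4336 × 10⁻³ rad s⁻¹ → T = 2π/N = 976.62 s ≈ 977 s.

977 s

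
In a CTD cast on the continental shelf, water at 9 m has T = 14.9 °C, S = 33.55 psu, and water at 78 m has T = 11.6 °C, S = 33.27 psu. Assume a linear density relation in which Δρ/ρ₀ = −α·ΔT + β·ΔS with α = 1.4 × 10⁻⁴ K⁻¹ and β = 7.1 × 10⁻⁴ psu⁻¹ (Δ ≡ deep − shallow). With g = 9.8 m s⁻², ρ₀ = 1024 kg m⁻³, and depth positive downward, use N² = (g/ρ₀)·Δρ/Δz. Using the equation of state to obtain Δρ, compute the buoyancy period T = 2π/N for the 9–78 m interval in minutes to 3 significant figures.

17.1 min

ΔT = -3.3 K, ΔS = -0.28 psu (deep − shallow).
Δρ/ρ₀ = −αΔT + βΔS = 4.62 × 10⁻⁴ − 1.988 × 10⁻⁴ = 2.632 × 10⁻⁴, so Δρ ≈ 0.2695 kg m⁻³.
N² = (g/ρ₀)·Δρ/Δz = g·(Δρ/ρ₀)/Δz = 9.8 × 2.632 × 10⁻⁴ / 69 = 3.7382 × 10⁻⁵ s⁻².
N = √(3.7382 × 10⁻⁵) = 6.1141 × 10⁻³ rad s⁻¹ → T = 2π/N = 1.0277 × 10³ s = 17.128 min ≈ 17.1 min.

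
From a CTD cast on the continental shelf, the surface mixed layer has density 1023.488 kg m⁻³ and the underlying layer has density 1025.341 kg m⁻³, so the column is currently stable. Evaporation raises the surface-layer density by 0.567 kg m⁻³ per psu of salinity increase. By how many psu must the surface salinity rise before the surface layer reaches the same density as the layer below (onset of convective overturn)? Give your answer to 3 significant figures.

Density deficit of the surface layer: 1025.341 − 1023.488 = 1.853 kg m⁻³.
Required change = 1.853 / 0.567 = 3.27 psu.

3.27 psu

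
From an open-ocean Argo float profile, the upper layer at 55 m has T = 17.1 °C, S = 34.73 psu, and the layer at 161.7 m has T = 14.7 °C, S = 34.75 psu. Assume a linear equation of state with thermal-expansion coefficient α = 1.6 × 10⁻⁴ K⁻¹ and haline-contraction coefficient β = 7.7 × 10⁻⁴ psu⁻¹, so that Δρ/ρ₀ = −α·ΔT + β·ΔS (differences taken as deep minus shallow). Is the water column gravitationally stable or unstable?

ΔT = 14.7 − 17.1 = -2.4 K and ΔS = 34.75 − 34.73 = +0.02 psu (deep − shallow).
−αΔT = 3.84 × 10⁻⁴; βΔS = 1.54 × 10⁻⁵; sum Δρ/ρ₀ = 3.994 × 10⁻⁴.
Δρ/ρ₀ > 0, so Δρ > 0: deeper water is denser → statically stable.

stable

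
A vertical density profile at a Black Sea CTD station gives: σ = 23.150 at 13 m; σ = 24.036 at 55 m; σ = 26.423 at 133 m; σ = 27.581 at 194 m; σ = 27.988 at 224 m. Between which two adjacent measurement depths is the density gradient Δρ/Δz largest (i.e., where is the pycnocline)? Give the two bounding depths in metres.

Compute the density gradient over each adjacent pair:
  13–55 m: Δρ/Δz = 0.886/42 = 0.021 kg m⁻⁴
  55–133 m: Δρ/Δz = 2.387/78 = 0.031 kg m⁻⁴
  133–194 m: Δρ/Δz = 1.158/61 = 0.019 kg m⁻⁴
  194–224 m: Δρ/Δz = 0.407/30 = 0.014 kg m⁻⁴
The largest gradient is in the 55–133 m interval — the pycnocline.

55–133 m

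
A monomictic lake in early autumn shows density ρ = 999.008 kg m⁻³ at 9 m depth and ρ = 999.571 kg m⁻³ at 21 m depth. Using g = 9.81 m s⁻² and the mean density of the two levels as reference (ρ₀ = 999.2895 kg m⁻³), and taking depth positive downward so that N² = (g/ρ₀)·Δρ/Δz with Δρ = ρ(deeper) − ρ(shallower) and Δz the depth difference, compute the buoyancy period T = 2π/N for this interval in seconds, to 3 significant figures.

Δρ = 999.571 − 999.008 = 0.563 kg m⁻³ over Δz = 21 − 9 = 12 m.
N² = (9.81/999.2895) × (0.563/12) = 4.6058 × 10⁻⁴ s⁻².
N = √(4.6058 × 10⁻⁴) = 0.021461 rad s⁻¹, so T = 2π/N = 292.77 s ≈ 293 s.

293 s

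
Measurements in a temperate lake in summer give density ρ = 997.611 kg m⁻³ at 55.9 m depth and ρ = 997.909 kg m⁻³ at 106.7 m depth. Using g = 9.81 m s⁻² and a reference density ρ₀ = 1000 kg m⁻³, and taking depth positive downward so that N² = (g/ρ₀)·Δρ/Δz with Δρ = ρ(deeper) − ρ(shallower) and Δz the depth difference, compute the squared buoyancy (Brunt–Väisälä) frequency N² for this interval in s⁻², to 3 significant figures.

Δρ = 997.909 − 997.611 = 0.298 kg m⁻³ over Δz = 106.7 − 55.9 = 50.8 m.
N² = (9.81/1000) × (0.298/50.8) = 5.7547 × 10⁻⁵ s⁻² ≈ 5.75 × 10⁻⁵ s⁻².

5.75 × 10⁻⁵ s⁻²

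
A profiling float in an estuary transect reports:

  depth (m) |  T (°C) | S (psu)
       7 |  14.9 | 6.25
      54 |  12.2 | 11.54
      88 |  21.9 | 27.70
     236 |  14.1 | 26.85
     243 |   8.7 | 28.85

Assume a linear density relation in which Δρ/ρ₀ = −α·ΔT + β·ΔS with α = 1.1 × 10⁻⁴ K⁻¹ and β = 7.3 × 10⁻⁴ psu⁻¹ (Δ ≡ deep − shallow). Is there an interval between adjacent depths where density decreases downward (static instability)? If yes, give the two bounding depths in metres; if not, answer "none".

none

Evaluate Δρ/ρ₀ = −αΔT + βΔS across each adjacent pair:
  7–54 m: −αΔT+βΔS = −(1.1 × 10⁻⁴)(-2.7)+(7.3 × 10⁻⁴)(+5.29) = 4.2 × 10⁻³ → stable
  54–88 m: −αΔT+βΔS = −(1.1 × 10⁻⁴)(+9.7)+(7.3 × 10⁻⁴)(+16.16) = 0.011 → stable
  88–236 m: −αΔT+βΔS = −(1.1 × 10⁻⁴)(-7.8)+(7.3 × 10⁻⁴)(-0.85) = 2.4 × 10⁻⁴ → stable
  236–243 m: −αΔT+βΔS = −(1.1 × 10⁻⁴)(-5.4)+(7.3 × 10⁻⁴)(+2.00) = 2.1 × 10⁻³ → stable
Every interval has Δρ > 0: the column is stably stratified throughout.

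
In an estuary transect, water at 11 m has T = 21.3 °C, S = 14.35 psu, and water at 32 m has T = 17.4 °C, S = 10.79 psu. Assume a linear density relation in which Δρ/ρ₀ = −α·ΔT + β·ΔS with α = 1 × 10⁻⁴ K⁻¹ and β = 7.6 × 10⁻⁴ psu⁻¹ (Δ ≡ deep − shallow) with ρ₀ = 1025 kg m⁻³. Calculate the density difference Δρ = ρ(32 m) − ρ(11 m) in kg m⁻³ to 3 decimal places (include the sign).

-2.373 kg m⁻³

ΔT = -3.9 K, ΔS = -3.56 psu (deep − shallow).
Δρ/ρ₀ = −(1 × 10⁻⁴)(-3.9) + (7.6 × 10⁻⁴)(-3.56) = -2.3156 × 10⁻³.
Δρ = 1025 × (-2.3156 × 10⁻³) = -2.373 kg m⁻³.
Negative Δρ: lighter below, statically unstable.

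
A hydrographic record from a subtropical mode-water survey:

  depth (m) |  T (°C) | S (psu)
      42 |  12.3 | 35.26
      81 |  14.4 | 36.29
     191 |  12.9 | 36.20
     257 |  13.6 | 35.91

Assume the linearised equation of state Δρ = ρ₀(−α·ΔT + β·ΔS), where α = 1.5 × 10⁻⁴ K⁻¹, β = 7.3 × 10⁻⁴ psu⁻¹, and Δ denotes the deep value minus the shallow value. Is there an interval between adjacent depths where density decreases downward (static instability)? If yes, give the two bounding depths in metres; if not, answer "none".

191–257 m

Evaluate Δρ/ρ₀ = −αΔT + βΔS across each adjacent pair:
  42–81 m: −αΔT+βΔS = −(1.5 × 10⁻⁴)(+2.1)+(7.3 × 10⁻⁴)(+1.03) = 4.4 × 10⁻⁴ → stable
  81–191 m: −αΔT+βΔS = −(1.5 × 10⁻⁴)(-1.5)+(7.3 × 10⁻⁴)(-0.09) = 1.6 × 10⁻⁴ → stable
  191–257 m: −αΔT+βΔS = −(1.5 × 10⁻⁴)(+0.7)+(7.3 × 10⁻⁴)(-0.29) = -3.2 × 10⁻⁴ → UNSTABLE
The 191–257 m interval has Δρ < 0: lighter water underlies denser water.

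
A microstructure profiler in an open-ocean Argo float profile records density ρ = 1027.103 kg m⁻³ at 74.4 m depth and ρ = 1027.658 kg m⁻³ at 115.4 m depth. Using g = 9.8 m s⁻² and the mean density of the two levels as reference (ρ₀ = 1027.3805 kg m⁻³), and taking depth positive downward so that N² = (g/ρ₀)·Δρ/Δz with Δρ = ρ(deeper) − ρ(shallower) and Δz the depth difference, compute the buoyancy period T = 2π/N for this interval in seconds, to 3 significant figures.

553 s

Δρ = 1027.658 − 1027.103 = 0.555 kg m⁻³ over Δz = 115.4 − 74.4 = 41 m.
N² = (9.8/1027.3805) × (0.555/41) = 1.2912 × 10⁻⁴ s⁻².
N = √(1.2912 × 10⁻⁴) = 0.011363 rad s⁻¹, so T = 2π/N = 552.95 s ≈ 553 s.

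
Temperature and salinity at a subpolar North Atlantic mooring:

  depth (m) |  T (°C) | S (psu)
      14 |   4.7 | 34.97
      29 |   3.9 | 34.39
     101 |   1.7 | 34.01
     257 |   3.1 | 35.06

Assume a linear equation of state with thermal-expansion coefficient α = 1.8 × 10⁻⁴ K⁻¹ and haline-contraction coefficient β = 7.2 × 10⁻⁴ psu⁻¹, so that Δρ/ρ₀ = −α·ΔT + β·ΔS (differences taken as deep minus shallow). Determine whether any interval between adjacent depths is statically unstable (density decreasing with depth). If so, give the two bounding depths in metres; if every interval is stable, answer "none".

Evaluate Δρ/ρ₀ = −αΔT + βΔS across each adjacent pair:
  14–29 m: −αΔT+βΔS = −(1.8 × 10⁻⁴)(-0.8)+(7.2 × 10⁻⁴)(-0.58) = -2.7 × 10⁻⁴ → UNSTABLE
  29–101 m: −αΔT+βΔS = −(1.8 × 10⁻⁴)(-2.2)+(7.2 × 10⁻⁴)(-0.38) = 1.2 × 10⁻⁴ → stable
  101–257 m: −αΔT+βΔS = −(1.8 × 10⁻⁴)(+1.4)+(7.2 × 10⁻⁴)(+1.05) = 5.0 × 10⁻⁴ → stable
The 14–29 m interval has Δρ < 0: lighter water underlies denser water.

14–29 m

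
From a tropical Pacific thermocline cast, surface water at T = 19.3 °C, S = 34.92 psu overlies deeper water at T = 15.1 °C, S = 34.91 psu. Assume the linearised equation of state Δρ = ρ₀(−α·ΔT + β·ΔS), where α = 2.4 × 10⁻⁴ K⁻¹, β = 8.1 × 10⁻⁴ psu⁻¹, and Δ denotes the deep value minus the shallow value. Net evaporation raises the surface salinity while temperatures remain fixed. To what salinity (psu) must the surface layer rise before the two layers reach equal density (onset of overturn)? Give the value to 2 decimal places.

36.15 psu

Neutral buoyancy requires −α(T_deep − T_surf) + β(S_deep − S_surf′) = 0.
S_surf′ = S_deep − (α/β)·ΔT = 34.91 − (2.4 × 10⁻⁴/8.1 × 10⁻⁴)·(-4.2) = 36.1544 psu.
Increase required: 36.1544 − 34.92 = 1.2344 psu.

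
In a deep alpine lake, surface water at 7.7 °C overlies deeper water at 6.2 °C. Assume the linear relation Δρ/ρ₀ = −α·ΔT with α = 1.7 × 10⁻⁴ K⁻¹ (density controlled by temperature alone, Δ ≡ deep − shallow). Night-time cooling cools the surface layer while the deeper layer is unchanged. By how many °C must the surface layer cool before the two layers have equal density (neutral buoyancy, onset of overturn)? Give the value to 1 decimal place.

1.5 °C

With temperature the only control, equal density requires T_surf′ = T_deep.
T_surf′ = 6.2 °C.
Cooling required: 7.7 − 6.2 = 1.5 °C.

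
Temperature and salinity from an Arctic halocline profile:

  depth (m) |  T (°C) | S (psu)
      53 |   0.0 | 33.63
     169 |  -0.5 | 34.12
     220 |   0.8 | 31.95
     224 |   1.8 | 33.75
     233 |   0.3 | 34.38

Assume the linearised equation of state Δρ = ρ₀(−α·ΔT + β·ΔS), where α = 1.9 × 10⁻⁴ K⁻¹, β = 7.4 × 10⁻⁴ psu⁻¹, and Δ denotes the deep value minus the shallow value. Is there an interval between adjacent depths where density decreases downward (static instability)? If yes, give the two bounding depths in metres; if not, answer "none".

169–220 m

Evaluate Δρ/ρ₀ = −αΔT + βΔS across each adjacent pair:
  53–169 m: −αΔT+βΔS = −(1.9 × 10⁻⁴)(-0.5)+(7.4 × 10⁻⁴)(+0.49) = 4.6 × 10⁻⁴ → stable
  169–220 m: −αΔT+βΔS = −(1.9 × 10⁻⁴)(+1.3)+(7.4 × 10⁻⁴)(-2.17) = -1.9 × 10⁻³ → UNSTABLE
  220–224 m: −αΔT+βΔS = −(1.9 × 10⁻⁴)(+1.0)+(7.4 × 10⁻⁴)(+1.80) = 1.1 × 10⁻³ → stable
  224–233 m: −αΔT+βΔS = −(1.9 × 10⁻⁴)(-1.5)+(7.4 × 10⁻⁴)(+0.63) = 7.5 × 10⁻⁴ → stable
The 169–220 m interval has Δρ < 0: lighter water underlies denser water.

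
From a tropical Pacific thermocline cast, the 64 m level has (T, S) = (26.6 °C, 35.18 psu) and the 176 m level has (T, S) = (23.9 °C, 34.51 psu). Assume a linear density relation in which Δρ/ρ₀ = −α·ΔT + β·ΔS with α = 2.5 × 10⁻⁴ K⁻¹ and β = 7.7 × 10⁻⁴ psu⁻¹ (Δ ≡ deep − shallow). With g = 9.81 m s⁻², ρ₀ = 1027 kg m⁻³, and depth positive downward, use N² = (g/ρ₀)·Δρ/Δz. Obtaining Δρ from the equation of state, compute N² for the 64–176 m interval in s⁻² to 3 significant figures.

ΔT = -2.7 K, ΔS = -0.67 psu (deep − shallow).
Δρ/ρ₀ = −αΔT + βΔS = 6.75 × 10⁻⁴ − 5.159 × 10⁻⁴ = 1.591 × 10⁻⁴, so Δρ ≈ 0.1634 kg m⁻³.
N² = (g/ρ₀)·Δρ/Δz = g·(Δρ/ρ₀)/Δz = 9.81 × 1.591 × 10⁻⁴ / 112 = 1.3935 × 10⁻⁵ s⁻² ≈ 1.39 × 10⁻⁵ s⁻².

1.39 × 10⁻⁵ s⁻²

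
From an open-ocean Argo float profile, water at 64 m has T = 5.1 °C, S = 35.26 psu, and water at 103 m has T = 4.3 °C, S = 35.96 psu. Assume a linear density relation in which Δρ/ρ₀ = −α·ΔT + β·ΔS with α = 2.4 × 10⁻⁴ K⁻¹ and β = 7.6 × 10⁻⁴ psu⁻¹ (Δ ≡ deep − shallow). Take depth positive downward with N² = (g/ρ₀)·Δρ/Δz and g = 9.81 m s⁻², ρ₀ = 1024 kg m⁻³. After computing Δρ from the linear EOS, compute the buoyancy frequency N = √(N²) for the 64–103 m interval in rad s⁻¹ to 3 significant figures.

0.0135 rad s⁻¹

ΔT = -0.8 K, ΔS = +0.70 psu (deep − shallow).
Δρ/ρ₀ = −αΔT + βΔS = 1.92 × 10⁻⁴ + 5.32 × 10⁻⁴ = 7.24 × 10⁻⁴, so Δρ ≈ 0.7414 kg m⁻³.
N² = (g/ρ₀)·Δρ/Δz = g·(Δρ/ρ₀)/Δz = 9.81 × 7.24 × 10⁻⁴ / 39 = 1.8211 × 10⁻⁴ s⁻².
N = √(1.8211 × 10⁻⁴) = 0.013495 rad s⁻¹ ≈ 0.0135 rad s⁻¹.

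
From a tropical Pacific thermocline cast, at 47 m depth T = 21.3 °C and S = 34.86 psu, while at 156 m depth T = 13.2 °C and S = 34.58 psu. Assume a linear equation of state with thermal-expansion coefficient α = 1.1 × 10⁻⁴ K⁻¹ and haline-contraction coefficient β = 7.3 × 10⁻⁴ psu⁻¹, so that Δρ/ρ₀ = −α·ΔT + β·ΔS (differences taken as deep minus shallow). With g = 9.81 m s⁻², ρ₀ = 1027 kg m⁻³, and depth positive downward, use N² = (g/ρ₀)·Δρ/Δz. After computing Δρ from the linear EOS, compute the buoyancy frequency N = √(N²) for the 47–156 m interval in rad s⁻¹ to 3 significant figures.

ΔT = -8.1 K, ΔS = -0.28 psu (deep − shallow).
Δρ/ρ₀ = −αΔT + βΔS = 8.91 × 10⁻⁴ − 2.044 × 10⁻⁴ = 6.866 × 10⁻⁴, so Δρ ≈ 0.7051 kg m⁻³.
N² = (g/ρ₀)·Δρ/Δz = g·(Δρ/ρ₀)/Δz = 9.81 × 6.866 × 10⁻⁴ / 109 = 6.1794 × 10⁻⁵ s⁻².
N = √(6.1794 × 10⁻⁵) = 7.8609 × 10⁻³ rad s⁻¹ ≈ 7.86 × 10⁻³ rad s⁻¹.

7.86 × 10⁻³ rad s⁻¹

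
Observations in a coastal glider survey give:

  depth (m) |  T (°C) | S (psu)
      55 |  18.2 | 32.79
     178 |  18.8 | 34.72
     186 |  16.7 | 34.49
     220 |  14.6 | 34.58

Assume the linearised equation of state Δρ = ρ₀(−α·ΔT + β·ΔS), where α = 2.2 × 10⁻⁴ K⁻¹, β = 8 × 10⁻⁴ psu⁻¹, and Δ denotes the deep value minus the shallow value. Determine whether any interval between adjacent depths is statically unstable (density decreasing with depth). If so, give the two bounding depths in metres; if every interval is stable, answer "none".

Evaluate Δρ/ρ₀ = −αΔT + βΔS across each adjacent pair:
  55–178 m: −αΔT+βΔS = −(2.2 × 10⁻⁴)(+0.6)+(8 × 10⁻⁴)(+1.93) = 1.4 × 10⁻³ → stable
  178–186 m: −αΔT+βΔS = −(2.2 × 10⁻⁴)(-2.1)+(8 × 10⁻⁴)(-0.23) = 2.8 × 10⁻⁴ → stable
  186–220 m: −αΔT+βΔS = −(2.2 × 10⁻⁴)(-2.1)+(8 × 10⁻⁴)(+0.09) = 5.3 × 10⁻⁴ → stable
Every interval has Δρ > 0: the column is stably stratified throughout.

none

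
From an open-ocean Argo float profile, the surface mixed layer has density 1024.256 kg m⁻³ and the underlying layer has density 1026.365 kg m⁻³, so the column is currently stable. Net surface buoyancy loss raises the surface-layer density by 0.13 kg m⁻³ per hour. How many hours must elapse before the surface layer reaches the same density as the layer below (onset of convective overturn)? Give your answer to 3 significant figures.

Density deficit of the surface layer: 1026.365 − 1024.256 = 2.109 kg m⁻³.
Required change = 2.109 / 0.13 = 16.2 hours.

16.2 hours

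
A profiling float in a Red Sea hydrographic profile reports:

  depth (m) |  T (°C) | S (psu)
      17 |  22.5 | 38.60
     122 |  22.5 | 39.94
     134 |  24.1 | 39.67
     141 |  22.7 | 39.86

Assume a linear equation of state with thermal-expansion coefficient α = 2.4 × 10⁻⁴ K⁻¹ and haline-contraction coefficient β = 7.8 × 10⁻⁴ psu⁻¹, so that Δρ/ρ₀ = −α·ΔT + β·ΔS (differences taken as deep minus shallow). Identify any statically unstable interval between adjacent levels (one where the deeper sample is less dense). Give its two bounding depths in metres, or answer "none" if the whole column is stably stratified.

122–134 m

Evaluate Δρ/ρ₀ = −αΔT + βΔS across each adjacent pair:
  17–122 m: −αΔT+βΔS = −(2.4 × 10⁻⁴)(+0.0)+(7.8 × 10⁻⁴)(+1.34) = 1.0 × 10⁻³ → stable
  122–134 m: −αΔT+βΔS = −(2.4 × 10⁻⁴)(+1.6)+(7.8 × 10⁻⁴)(-0.27) = -5.9 × 10⁻⁴ → UNSTABLE
  134–141 m: −αΔT+βΔS = −(2.4 × 10⁻⁴)(-1.4)+(7.8 × 10⁻⁴)(+0.19) = 4.8 × 10⁻⁴ → stable
The 122–134 m interval has Δρ < 0: lighter water underlies denser water.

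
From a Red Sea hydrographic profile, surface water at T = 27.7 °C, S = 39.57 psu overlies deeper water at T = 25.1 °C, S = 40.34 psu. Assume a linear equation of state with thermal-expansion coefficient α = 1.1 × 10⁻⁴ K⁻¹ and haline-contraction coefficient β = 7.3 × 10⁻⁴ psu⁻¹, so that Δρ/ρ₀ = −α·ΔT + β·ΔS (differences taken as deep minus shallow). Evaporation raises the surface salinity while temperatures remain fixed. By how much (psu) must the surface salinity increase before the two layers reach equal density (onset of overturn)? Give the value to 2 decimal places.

1.16 psu

Neutral buoyancy requires −α(T_deep − T_surf) + β(S_deep − S_surf′) = 0.
S_surf′ = S_deep − (α/β)·ΔT = 40.34 − (1.1 × 10⁻⁴/7.3 × 10⁻⁴)·(-2.6) = 40.7318 psu.
Increase required: 40.7318 − 39.57 = 1.1618 psu.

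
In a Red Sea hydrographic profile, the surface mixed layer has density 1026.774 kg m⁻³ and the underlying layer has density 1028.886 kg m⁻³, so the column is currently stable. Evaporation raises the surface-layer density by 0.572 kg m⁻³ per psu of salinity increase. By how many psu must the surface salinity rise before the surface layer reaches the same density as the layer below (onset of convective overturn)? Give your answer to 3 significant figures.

Density deficit of the surface layer: 1028.886 − 1026.774 = 2.112 kg m⁻³.
Required change = 2.112 / 0.572 = 3.69 psu.

3.69 psu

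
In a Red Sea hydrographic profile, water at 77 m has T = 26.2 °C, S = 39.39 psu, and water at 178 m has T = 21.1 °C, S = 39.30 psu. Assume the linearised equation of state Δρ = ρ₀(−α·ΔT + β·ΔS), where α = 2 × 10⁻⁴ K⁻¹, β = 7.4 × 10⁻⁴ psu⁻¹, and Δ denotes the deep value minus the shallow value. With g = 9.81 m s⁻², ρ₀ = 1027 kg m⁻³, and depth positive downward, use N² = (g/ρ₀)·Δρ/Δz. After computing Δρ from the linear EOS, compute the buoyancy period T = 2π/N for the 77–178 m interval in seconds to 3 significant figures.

ΔT = -5.1 K, ΔS = -0.09 psu (deep − shallow).
Δρ/ρ₀ = −αΔT + βΔS = 1.02 × 10⁻³ − 6.66 × 10⁻⁵ = 9.534 × 10⁻⁴, so Δρ ≈ 0.9791 kg m⁻³.
N² = (g/ρ₀)·Δρ/Δz = g·(Δρ/ρ₀)/Δz = 9.81 × 9.534 × 10⁻⁴ / 101 = 9.2603 × 10⁻⁵ s⁻².
N = √(9.2603 × 10⁻⁵) = 9.6230 × 10⁻³ rad s⁻¹ → T = 2π/N = 652.93 s ≈ 653 s.

653 s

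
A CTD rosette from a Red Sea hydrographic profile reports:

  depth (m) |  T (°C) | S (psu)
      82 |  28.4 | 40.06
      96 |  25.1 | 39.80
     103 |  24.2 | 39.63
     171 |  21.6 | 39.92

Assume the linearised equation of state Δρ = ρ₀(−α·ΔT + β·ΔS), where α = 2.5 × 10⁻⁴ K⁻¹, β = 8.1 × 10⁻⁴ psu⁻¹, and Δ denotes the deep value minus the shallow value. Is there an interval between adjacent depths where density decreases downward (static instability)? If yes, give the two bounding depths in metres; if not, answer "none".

Evaluate Δρ/ρ₀ = −αΔT + βΔS across each adjacent pair:
  82–96 m: −αΔT+βΔS = −(2.5 × 10⁻⁴)(-3.3)+(8.1 × 10⁻⁴)(-0.26) = 6.1 × 10⁻⁴ → stable
  96–103 m: −αΔT+βΔS = −(2.5 × 10⁻⁴)(-0.9)+(8.1 × 10⁻⁴)(-0.17) = 8.7 × 10⁻⁵ → stable
  103–171 m: −αΔT+βΔS = −(2.5 × 10⁻⁴)(-2.6)+(8.1 × 10⁻⁴)(+0.29) = 8.8 × 10⁻⁴ → stable
Every interval has Δρ > 0: the column is stably stratified throughout.

none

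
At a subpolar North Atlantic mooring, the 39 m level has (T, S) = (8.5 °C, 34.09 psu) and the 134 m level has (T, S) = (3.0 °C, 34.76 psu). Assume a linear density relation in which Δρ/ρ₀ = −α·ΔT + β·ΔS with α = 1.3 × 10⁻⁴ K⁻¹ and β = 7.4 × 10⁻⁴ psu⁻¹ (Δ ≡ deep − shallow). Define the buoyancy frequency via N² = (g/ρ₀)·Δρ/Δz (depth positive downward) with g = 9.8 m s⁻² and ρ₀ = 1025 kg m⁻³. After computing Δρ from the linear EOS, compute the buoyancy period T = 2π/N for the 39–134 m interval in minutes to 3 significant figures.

9.37 min

ΔT = -5.5 K, ΔS = +0.67 psu (deep − shallow).
Δρ/ρ₀ = −αΔT + βΔS = 7.15 × 10⁻⁴ + 4.958 × 10⁻⁴ = 1.2108 × 10⁻³, so Δρ ≈ 1.241 kg m⁻³.
N² = (g/ρ₀)·Δρ/Δz = g·(Δρ/ρ₀)/Δz = 9.8 × 1.2108 × 10⁻³ / 95 = 1.2490 × 10⁻⁴ s⁻².
N = √(1.2490 × 10⁻⁴) = 0.011176 rad s⁻¹ → T = 2π/N = 562.20 s = 9.3700 min ≈ 9.37 min.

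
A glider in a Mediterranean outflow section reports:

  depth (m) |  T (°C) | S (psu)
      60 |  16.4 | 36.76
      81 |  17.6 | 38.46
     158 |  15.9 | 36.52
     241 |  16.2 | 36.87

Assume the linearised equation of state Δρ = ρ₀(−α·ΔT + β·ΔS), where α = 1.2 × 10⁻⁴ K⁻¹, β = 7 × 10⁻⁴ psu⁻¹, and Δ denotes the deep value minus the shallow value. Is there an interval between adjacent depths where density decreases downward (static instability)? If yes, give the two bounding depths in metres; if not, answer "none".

81–158 m

Evaluate Δρ/ρ₀ = −αΔT + βΔS across each adjacent pair:
  60–81 m: −αΔT+βΔS = −(1.2 × 10⁻⁴)(+1.2)+(7 × 10⁻⁴)(+1.70) = 1.0 × 10⁻³ → stable
  81–158 m: −αΔT+βΔS = −(1.2 × 10⁻⁴)(-1.7)+(7 × 10⁻⁴)(-1.94) = -1.2 × 10⁻³ → UNSTABLE
  158–241 m: −αΔT+βΔS = −(1.2 × 10⁻⁴)(+0.3)+(7 × 10⁻⁴)(+0.35) = 2.1 × 10⁻⁴ → stable
The 81–158 m interval has Δρ < 0: lighter water underlies denser water.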